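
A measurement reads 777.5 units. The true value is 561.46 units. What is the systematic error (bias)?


Systematic error = measured - true
= 777.5 - 561.46
= 216.0400

216.0400


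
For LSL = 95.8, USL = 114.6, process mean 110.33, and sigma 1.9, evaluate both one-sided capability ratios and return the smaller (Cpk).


Cpu = (USL - mean) / (3*sigma) = (114.6 - 110.33) / (3*1.9) = 0.7491
Cpl = (mean - LSL) / (3*sigma) = (110.33 - 95.8) / (3*1.9) = 2.5491
Cpk = min(Cpu, Cpl) = 0.7491

0.7491


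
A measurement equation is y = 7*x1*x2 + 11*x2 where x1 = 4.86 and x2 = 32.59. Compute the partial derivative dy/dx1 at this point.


y = 7*x1*x2 + 11*x2
dy/dx1 = 7*x2
Evaluate at x2 = 32.59: c1 = 7 * 32.59
c1 = 228.1300

228.1300


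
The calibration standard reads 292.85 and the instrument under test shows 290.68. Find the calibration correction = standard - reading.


Correction = standard - reading
= 292.85 - 290.68
= 2.1700

2.1700


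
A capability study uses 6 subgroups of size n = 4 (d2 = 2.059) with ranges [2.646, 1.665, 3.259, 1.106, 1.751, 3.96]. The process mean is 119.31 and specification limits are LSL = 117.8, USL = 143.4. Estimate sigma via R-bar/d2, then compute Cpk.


R_bar = (2.646 + 1.665 + 3.259 + 1.106 + 1.751 + 3.96) / 6 = 2.3978333
sigma = R_bar / d2 = 2.3978333 / 2.059 = 1.1645621
Cp = (USL - LSL)/(6*sigma) = (143.4 - 117.8)/(6*1.1645621) = 3.6638
Cpu = (143.4 - 119.31)/(3*1.1645621) = 6.8953
Cpl = (119.31 - 117.8)/(3*1.1645621) = 0.4322
Cpk = min(Cpu, Cpl) = 0.4322

0.4322


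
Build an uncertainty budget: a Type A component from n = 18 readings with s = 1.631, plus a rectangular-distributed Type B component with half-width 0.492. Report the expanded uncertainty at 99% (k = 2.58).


u_A = s / sqrt(n) = 1.631 / sqrt(18) = 0.38443039
u_B = half_width / sqrt(3) = 0.492 / sqrt(3) = 0.28405633
uc = sqrt(u_A^2 + u_B^2) = sqrt(0.38443039^2 + 0.28405633^2) = 0.4779903
U = k * uc = 2.58 * 0.4779903
U = 1.2332

1.2332


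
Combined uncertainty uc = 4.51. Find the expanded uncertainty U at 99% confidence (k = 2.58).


U = k * uc
U = 2.58 * 4.51
U = 11.6358

11.6358


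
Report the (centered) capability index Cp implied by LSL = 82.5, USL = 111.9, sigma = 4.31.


Cp = (USL - LSL) / (6 * sigma)
= (111.9 - 82.5) / (6 * 4.31)
= 29.4000 / 25.8600
= 1.1369

1.1369


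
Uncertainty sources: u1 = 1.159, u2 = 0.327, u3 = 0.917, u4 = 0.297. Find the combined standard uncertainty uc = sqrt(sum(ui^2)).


uc = sqrt(1.159^2 + 0.327^2 + 0.917^2 + 0.297^2)
uc = sqrt(2.379308)
uc = 1.5425

1.5425


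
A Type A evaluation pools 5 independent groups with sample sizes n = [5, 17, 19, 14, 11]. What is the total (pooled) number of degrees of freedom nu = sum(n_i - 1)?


nu = sum_i (n_i - 1)
nu = ((5 - 1) + (17 - 1) + (19 - 1) + (14 - 1) + (11 - 1))
nu = 4 + 16 + 18 + 13 + 10
nu = 61

61


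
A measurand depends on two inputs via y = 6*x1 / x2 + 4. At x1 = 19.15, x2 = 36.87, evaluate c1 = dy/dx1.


y = 6*x1 / x2 + 4
dy/dx1 = 6/x2
Evaluate at x2 = 36.87: c1 = 6 / 36.87
c1 = 0.1627

0.1627


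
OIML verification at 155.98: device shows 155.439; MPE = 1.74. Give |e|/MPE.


e = indication - reference = 155.439 - 155.98 = -0.5410
|e| = 0.5410
ratio = |e| / MPE = 0.5410 / 1.74
ratio = 0.3109

0.3109


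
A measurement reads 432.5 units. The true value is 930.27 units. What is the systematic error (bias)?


Systematic error = measured - true
= 432.5 - 930.27
= -497.7700

-497.7700


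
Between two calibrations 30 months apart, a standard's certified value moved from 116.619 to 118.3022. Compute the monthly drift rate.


rate = (v2 - v1) / months
= (118.3022 - 116.619) / 30
= 1.6832 / 30
= 0.0561

0.0561


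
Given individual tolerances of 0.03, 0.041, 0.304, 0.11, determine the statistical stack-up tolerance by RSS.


RSS = sqrt(0.03^2 + 0.041^2 + 0.304^2 + 0.11^2)
= sqrt(0.107097)
= 0.3273

0.3273


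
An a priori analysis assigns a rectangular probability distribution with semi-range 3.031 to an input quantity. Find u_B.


u_B = half_width / sqrt(3)
u_B = 3.031 / 1.7320508
u_B = 1.7499

1.7499


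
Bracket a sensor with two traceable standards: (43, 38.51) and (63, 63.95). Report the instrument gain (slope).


slope = (y2 - y1) / (x2 - x1)
= (63.95 - 38.51) / (63 - 43)
= 25.4400 / 20
= 1.2720

1.2720


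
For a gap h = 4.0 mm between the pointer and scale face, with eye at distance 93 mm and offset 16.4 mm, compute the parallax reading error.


error = h * offset / d
= 4.0 * 16.4 / 93
= 0.7054

0.7054


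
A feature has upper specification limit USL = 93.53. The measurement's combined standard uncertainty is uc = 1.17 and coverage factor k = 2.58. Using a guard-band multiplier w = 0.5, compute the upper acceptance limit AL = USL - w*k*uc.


U = k * uc = 2.58 * 1.17 = 3.0186
guard band g = w * U = 0.5 * 3.0186 = 1.5093
AL = USL - g = 93.53 - 1.5093
AL = 92.0207

92.0207


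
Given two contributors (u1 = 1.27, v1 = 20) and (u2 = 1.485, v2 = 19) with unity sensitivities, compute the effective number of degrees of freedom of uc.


uc = sqrt(u1^2 + u2^2) = sqrt(1.27^2 + 1.485^2) = 1.9540023
v_eff = uc^4 / (u1^4/v1 + u2^4/v2)
= 1.9540023^4 / (1.27^4/20 + 1.485^4/19)
= 14.578078 / 0.3860206
v_eff = 37.7650

37.7650


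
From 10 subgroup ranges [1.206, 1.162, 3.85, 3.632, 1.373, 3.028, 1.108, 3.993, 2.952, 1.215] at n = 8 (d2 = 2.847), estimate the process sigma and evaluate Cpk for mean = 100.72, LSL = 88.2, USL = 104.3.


R_bar = (1.206 + 1.162 + 3.85 + 3.632 + 1.373 + 3.028 + 1.108 + 3.993 + 2.952 + 1.215) / 10 = 2.3519
sigma = R_bar / d2 = 2.3519 / 2.847 = 0.82609765
Cp = (USL - LSL)/(6*sigma) = (104.3 - 88.2)/(6*0.82609765) = 3.2482
Cpu = (104.3 - 100.72)/(3*0.82609765) = 1.4445
Cpl = (100.72 - 88.2)/(3*0.82609765) = 5.0519
Cpk = min(Cpu, Cpl) = 1.4445

1.4445


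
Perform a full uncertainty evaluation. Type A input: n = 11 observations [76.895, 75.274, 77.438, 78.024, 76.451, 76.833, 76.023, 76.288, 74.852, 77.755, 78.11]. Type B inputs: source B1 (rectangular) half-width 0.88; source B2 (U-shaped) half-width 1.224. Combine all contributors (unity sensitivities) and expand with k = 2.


mean = (76.895 + 75.274 + 77.438 + 78.024 + 76.451 + 76.833 + 76.023 + 76.288 + 74.852 + 77.755 + 78.11) / 11 = 76.72209091
s = sqrt(sum((x - mean)^2)/(n-1)) = 1.0764639
u_A = s / sqrt(n) = 1.0764639 / sqrt(11) = 0.32456608
u_B1 = 0.88 / sqrt(3) = 0.50806824
u_B2 = 1.224 / sqrt(2) = 0.8654987
uc = sqrt(0.32456608^2 + 0.50806824^2 + 0.8654987^2) = 1.0547817
U = k * uc = 2 * 1.0547817
U = 2.1096

2.1096


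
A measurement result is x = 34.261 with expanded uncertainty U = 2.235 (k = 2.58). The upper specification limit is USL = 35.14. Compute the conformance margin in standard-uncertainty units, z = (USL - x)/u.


u = U / k = 2.235 / 2.58 = 0.86627907
margin = |USL - x| = |35.14 - 34.261| = 0.879
z = margin / u = 0.879 / 0.86627907
z = 1.0147

1.0147


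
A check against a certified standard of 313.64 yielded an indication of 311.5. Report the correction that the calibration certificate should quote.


Correction = standard - reading
= 313.64 - 311.5
= 2.1400

2.1400


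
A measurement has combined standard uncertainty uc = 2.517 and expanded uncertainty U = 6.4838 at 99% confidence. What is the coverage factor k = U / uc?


k = U / uc
k = 6.4838 / 2.517
k = 2.576

2.576


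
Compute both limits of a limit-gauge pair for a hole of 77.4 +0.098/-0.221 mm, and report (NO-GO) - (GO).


GO = nominal - lower_tol (smallest hole = maximum material condition)
GO = 77.4 - 0.221 = 77.179
NO-GO = nominal + upper_tol (largest hole = least material condition)
NO-GO = 77.4 + 0.098 = 77.498
spread = NO-GO - GO = 77.498 - 77.179 = 0.3190

0.3190


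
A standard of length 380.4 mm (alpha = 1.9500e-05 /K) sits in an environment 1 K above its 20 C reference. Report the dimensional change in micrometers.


dL = L * alpha * dT
= 380.4 * 1.9500e-05 * 1
= 0.0074178 mm
dL_um = 0.0074178 * 1000 = 7.4178 um

7.4178


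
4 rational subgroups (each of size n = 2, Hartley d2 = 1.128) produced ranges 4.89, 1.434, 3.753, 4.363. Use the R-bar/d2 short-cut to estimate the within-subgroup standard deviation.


R_bar = (4.89 + 1.434 + 3.753 + 4.363) / 4
R_bar = 14.44 / 4 = 3.61
sigma_hat = R_bar / d2 = 3.61 / 1.128 = 3.2004

3.2004


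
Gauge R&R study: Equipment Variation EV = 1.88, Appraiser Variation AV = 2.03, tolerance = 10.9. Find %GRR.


GRR = sqrt(EV^2 + AV^2) = sqrt(1.88^2 + 2.03^2) = 2.7668213
%GRR = GRR / tol * 100 = 2.7668213 / 10.9 * 100
%GRR = 25.3837

25.3837


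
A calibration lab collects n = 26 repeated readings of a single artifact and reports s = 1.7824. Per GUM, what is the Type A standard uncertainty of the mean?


u_A = s / sqrt(n)
u_A = 1.7824 / sqrt(26)
u_A = 1.7824 / 5.0990195
u_A = 0.3496

0.3496


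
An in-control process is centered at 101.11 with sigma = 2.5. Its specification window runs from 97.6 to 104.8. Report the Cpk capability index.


Cpu = (USL - mean) / (3*sigma) = (104.8 - 101.11) / (3*2.5) = 0.4920
Cpl = (mean - LSL) / (3*sigma) = (101.11 - 97.6) / (3*2.5) = 0.4680
Cpk = min(Cpu, Cpl) = 0.4680

0.4680


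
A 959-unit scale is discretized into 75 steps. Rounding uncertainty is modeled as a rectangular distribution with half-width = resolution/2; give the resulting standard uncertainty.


resolution = range / divisions
resolution = 959 / 75 = 12.786667
u_res = resolution / (2*sqrt(3))
u_res = 12.786667 / 3.4641016
u_res = 3.6912

3.6912


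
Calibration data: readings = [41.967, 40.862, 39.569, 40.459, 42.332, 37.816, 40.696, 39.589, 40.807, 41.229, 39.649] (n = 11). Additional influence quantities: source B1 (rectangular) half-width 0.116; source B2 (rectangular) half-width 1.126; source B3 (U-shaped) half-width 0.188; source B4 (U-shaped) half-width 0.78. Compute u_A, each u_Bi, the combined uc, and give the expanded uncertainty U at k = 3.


mean = (41.967 + 40.862 + 39.569 + 40.459 + 42.332 + 37.816 + 40.696 + 39.589 + 40.807 + 41.229 + 39.649) / 11 = 40.45227273
s = sqrt(sum((x - mean)^2)/(n-1)) = 1.2611434
u_A = s / sqrt(n) = 1.2611434 / sqrt(11) = 0.38024904
u_B1 = 0.116 / sqrt(3) = 0.066972631
u_B2 = 1.126 / sqrt(3) = 0.6500964
u_B3 = 0.188 / sqrt(2) = 0.13293607
u_B4 = 0.78 / sqrt(2) = 0.55154329
uc = sqrt(0.38024904^2 + 0.066972631^2 + 0.6500964^2 + 0.13293607^2 + 0.55154329^2) = 0.94528937
U = k * uc = 3 * 0.94528937
U = 2.8359

2.8359


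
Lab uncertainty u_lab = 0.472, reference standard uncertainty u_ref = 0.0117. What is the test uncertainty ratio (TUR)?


TUR = u_lab / u_ref
= 0.472 / 0.0117
= 40.3419

40.3419


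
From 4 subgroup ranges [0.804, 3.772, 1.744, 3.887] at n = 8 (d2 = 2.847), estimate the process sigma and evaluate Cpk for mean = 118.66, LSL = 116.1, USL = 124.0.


R_bar = (0.804 + 3.772 + 1.744 + 3.887) / 4 = 2.55175
sigma = R_bar / d2 = 2.55175 / 2.847 = 0.89629434
Cp = (USL - LSL)/(6*sigma) = (124.0 - 116.1)/(6*0.89629434) = 1.4690
Cpu = (124.0 - 118.66)/(3*0.89629434) = 1.9860
Cpl = (118.66 - 116.1)/(3*0.89629434) = 0.9521
Cpk = min(Cpu, Cpl) = 0.9521

0.9521


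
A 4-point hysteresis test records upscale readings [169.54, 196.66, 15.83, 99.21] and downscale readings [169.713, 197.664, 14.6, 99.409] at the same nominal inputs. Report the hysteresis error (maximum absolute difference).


|169.54 - 169.713| = 0.1730
|196.66 - 197.664| = 1.0040
|15.83 - 14.6| = 1.2300
|99.21 - 99.409| = 0.1990
hysteresis = max(diffs) = 1.2300

1.2300


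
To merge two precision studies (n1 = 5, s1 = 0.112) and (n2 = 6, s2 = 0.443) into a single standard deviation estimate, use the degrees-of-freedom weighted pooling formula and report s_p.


s_p = sqrt(((n1-1)*s1^2 + (n2-1)*s2^2) / (n1+n2-2))
numerator = (5-1)*0.112^2 + (6-1)*0.443^2 = 0.050176 + 0.981245 = 1.031421
denominator = 5 + 6 - 2 = 9
s_p^2 = 1.031421 / 9 = 0.11460233
s_p = sqrt(0.11460233) = 0.3385

0.3385


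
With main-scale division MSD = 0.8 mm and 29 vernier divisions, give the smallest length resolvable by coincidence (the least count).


LC = MSD / n_div
= 0.8 / 29
= 0.0276

0.0276


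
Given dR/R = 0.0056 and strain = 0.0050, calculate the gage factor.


GF = (dR/R) / epsilon
= 0.0056 / 0.0050
= 1.1200

1.1200


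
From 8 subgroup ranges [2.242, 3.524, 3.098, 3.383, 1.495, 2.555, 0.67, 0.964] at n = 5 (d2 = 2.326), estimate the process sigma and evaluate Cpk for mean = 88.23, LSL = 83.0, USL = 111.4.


R_bar = (2.242 + 3.524 + 3.098 + 3.383 + 1.495 + 2.555 + 0.67 + 0.964) / 8 = 2.241375
sigma = R_bar / d2 = 2.241375 / 2.326 = 0.9636178
Cp = (USL - LSL)/(6*sigma) = (111.4 - 83.0)/(6*0.9636178) = 4.9120
Cpu = (111.4 - 88.23)/(3*0.9636178) = 8.0149
Cpl = (88.23 - 83.0)/(3*0.9636178) = 1.8092
Cpk = min(Cpu, Cpl) = 1.8092

1.8092


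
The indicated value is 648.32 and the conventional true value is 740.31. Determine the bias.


Systematic error = measured - true
= 648.32 - 740.31
= -91.9900

-91.9900


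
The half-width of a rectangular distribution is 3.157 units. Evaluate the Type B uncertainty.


u_B = half_width / sqrt(3)
u_B = 3.157 / 1.7320508
u_B = 1.8227

1.8227


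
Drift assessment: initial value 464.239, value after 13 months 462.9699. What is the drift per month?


rate = (v2 - v1) / months
= (462.9699 - 464.239) / 13
= -1.2691 / 13
= -0.0976

-0.0976


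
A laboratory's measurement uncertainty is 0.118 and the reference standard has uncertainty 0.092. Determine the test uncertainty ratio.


TUR = u_lab / u_ref
= 0.118 / 0.092
= 1.2826

1.2826


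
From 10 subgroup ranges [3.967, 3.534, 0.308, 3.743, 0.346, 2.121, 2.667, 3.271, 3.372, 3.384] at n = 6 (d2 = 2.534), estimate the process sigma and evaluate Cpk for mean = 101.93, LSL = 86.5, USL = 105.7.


R_bar = (3.967 + 3.534 + 0.308 + 3.743 + 0.346 + 2.121 + 2.667 + 3.271 + 3.372 + 3.384) / 10 = 2.6713
sigma = R_bar / d2 = 2.6713 / 2.534 = 1.0541831
Cp = (USL - LSL)/(6*sigma) = (105.7 - 86.5)/(6*1.0541831) = 3.0355
Cpu = (105.7 - 101.93)/(3*1.0541831) = 1.1921
Cpl = (101.93 - 86.5)/(3*1.0541831) = 4.8790
Cpk = min(Cpu, Cpl) = 1.1921

1.1921


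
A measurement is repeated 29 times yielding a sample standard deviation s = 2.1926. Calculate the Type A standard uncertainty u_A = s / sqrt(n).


u_A = s / sqrt(n)
u_A = 2.1926 / sqrt(29)
u_A = 2.1926 / 5.3851648
u_A = 0.4072

0.4072


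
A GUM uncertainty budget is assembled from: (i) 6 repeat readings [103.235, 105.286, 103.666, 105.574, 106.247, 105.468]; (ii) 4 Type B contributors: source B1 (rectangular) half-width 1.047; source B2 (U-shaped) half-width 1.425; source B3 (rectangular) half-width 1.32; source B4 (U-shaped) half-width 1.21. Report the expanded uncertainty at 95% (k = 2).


mean = (103.235 + 105.286 + 103.666 + 105.574 + 106.247 + 105.468) / 6 = 104.9126667
s = sqrt(sum((x - mean)^2)/(n-1)) = 1.1861133
u_A = s / sqrt(n) = 1.1861133 / sqrt(6) = 0.48422873
u_B1 = 1.047 / sqrt(3) = 0.60448573
u_B2 = 1.425 / sqrt(2) = 1.0076272
u_B3 = 1.32 / sqrt(3) = 0.76210236
u_B4 = 1.21 / sqrt(2) = 0.85559921
uc = sqrt(0.48422873^2 + 0.60448573^2 + 1.0076272^2 + 0.76210236^2 + 0.85559921^2) = 1.7111526
U = k * uc = 2 * 1.7111526
U = 3.4223

3.4223


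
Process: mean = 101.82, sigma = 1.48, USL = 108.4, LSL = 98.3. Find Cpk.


Cpu = (USL - mean) / (3*sigma) = (108.4 - 101.82) / (3*1.48) = 1.4820
Cpl = (mean - LSL) / (3*sigma) = (101.82 - 98.3) / (3*1.48) = 0.7928
Cpk = min(Cpu, Cpl) = 0.7928

0.7928


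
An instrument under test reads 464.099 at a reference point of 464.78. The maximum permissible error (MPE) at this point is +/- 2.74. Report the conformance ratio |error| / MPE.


e = indication - reference = 464.099 - 464.78 = -0.6810
|e| = 0.6810
ratio = |e| / MPE = 0.6810 / 2.74
ratio = 0.2485

0.2485


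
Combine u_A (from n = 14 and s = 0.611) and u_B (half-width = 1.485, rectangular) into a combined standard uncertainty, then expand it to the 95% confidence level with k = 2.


u_A = s / sqrt(n) = 0.611 / sqrt(14) = 0.16329662
u_B = half_width / sqrt(3) = 1.485 / sqrt(3) = 0.85736515
uc = sqrt(u_A^2 + u_B^2) = sqrt(0.16329662^2 + 0.85736515^2) = 0.87277763
U = k * uc = 2 * 0.87277763
U = 1.7456

1.7456


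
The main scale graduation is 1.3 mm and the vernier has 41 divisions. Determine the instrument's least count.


LC = MSD / n_div
= 1.3 / 41
= 0.0317

0.0317


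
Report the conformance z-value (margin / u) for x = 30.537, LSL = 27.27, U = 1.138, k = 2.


u = U / k = 1.138 / 2 = 0.569
margin = |LSL - x| = |27.27 - 30.537| = 3.267
z = margin / u = 3.267 / 0.569
z = 5.7417

5.7417


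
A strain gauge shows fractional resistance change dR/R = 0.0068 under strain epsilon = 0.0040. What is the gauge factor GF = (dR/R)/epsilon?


GF = (dR/R) / epsilon
= 0.0068 / 0.0040
= 1.7000

1.7000


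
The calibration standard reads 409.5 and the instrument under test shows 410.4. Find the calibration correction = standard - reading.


Correction = standard - reading
= 409.5 - 410.4
= -0.9000

-0.9000


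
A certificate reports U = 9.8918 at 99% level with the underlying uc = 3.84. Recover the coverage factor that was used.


k = U / uc
k = 9.8918 / 3.84
k = 2.576

2.576


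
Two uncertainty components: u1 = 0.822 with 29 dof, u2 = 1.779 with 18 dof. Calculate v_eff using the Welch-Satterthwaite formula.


uc = sqrt(u1^2 + u2^2) = sqrt(0.822^2 + 1.779^2) = 1.9597257
v_eff = uc^4 / (u1^4/v1 + u2^4/v2)
= 1.9597257^4 / (0.822^4/29 + 1.779^4/18)
= 14.749631 / 0.57219965
v_eff = 25.7771

25.7771


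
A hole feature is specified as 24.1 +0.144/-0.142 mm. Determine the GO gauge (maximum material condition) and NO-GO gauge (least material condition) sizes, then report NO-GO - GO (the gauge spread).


GO = nominal - lower_tol (smallest hole = maximum material condition)
GO = 24.1 - 0.142 = 23.958
NO-GO = nominal + upper_tol (largest hole = least material condition)
NO-GO = 24.1 + 0.144 = 24.244
spread = NO-GO - GO = 24.244 - 23.958 = 0.2860

0.2860


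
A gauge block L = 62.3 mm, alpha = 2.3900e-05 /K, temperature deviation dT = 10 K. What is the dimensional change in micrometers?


dL = L * alpha * dT
= 62.3 * 2.3900e-05 * 10
= 0.0148897 mm
dL_um = 0.0148897 * 1000 = 14.8897 um

14.8897


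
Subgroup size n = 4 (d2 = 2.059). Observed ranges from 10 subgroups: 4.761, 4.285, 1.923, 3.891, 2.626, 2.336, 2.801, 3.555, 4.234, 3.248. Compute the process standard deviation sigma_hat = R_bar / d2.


R_bar = (4.761 + 4.285 + 1.923 + 3.891 + 2.626 + 2.336 + 2.801 + 3.555 + 4.234 + 3.248) / 10
R_bar = 33.66 / 10 = 3.366
sigma_hat = R_bar / d2 = 3.366 / 2.059 = 1.6348

1.6348


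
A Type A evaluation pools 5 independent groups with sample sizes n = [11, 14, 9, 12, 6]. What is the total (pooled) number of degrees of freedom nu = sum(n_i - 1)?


nu = sum_i (n_i - 1)
nu = ((11 - 1) + (14 - 1) + (9 - 1) + (12 - 1) + (6 - 1))
nu = 10 + 13 + 8 + 11 + 5
nu = 47

47


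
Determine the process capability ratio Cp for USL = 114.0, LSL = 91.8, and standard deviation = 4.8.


Cp = (USL - LSL) / (6 * sigma)
= (114.0 - 91.8) / (6 * 4.8)
= 22.2000 / 28.8000
= 0.7708

0.7708


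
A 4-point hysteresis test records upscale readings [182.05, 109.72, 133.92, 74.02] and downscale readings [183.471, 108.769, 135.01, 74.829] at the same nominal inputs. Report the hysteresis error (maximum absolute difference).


|182.05 - 183.471| = 1.4210
|109.72 - 108.769| = 0.9510
|133.92 - 135.01| = 1.0900
|74.02 - 74.829| = 0.8090
hysteresis = max(diffs) = 1.4210

1.4210


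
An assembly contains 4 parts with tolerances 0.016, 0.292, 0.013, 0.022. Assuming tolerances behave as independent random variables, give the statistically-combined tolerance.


RSS = sqrt(0.016^2 + 0.292^2 + 0.013^2 + 0.022^2)
= sqrt(0.086173)
= 0.2936

0.2936


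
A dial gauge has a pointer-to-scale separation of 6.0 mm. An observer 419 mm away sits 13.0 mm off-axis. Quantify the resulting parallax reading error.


error = h * offset / d
= 6.0 * 13.0 / 419
= 0.1862

0.1862


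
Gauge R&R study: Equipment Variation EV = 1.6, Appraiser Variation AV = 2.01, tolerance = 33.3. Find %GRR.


GRR = sqrt(EV^2 + AV^2) = sqrt(1.6^2 + 2.01^2) = 2.569066
%GRR = GRR / tol * 100 = 2.569066 / 33.3 * 100
%GRR = 7.7149

7.7149


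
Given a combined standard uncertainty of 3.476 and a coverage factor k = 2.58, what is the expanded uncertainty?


U = k * uc
U = 2.58 * 3.476
U = 8.9681

8.9681


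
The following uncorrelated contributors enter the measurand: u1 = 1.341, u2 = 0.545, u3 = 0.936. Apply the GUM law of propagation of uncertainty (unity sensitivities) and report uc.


uc = sqrt(1.341^2 + 0.545^2 + 0.936^2)
uc = sqrt(2.971402)
uc = 1.7238

1.7238


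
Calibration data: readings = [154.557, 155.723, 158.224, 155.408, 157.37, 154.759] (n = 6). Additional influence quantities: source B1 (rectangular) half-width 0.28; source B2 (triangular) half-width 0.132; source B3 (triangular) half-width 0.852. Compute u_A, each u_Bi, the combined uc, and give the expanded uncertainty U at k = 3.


mean = (154.557 + 155.723 + 158.224 + 155.408 + 157.37 + 154.759) / 6 = 156.0068333
s = sqrt(sum((x - mean)^2)/(n-1)) = 1.4746063
u_A = s / sqrt(n) = 1.4746063 / sqrt(6) = 0.6020055
u_B1 = 0.28 / sqrt(3) = 0.16165808
u_B2 = 0.132 / sqrt(6) = 0.053888774
u_B3 = 0.852 / sqrt(6) = 0.34782754
uc = sqrt(0.6020055^2 + 0.16165808^2 + 0.053888774^2 + 0.34782754^2) = 0.71584353
U = k * uc = 3 * 0.71584353
U = 2.1475

2.1475


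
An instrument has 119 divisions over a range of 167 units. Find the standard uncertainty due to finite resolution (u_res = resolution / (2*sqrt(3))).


resolution = range / divisions
resolution = 167 / 119 = 1.4033613
u_res = resolution / (2*sqrt(3))
u_res = 1.4033613 / 3.4641016
u_res = 0.4051

0.4051


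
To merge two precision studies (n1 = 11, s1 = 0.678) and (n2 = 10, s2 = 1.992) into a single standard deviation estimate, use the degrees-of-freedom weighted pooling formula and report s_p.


s_p = sqrt(((n1-1)*s1^2 + (n2-1)*s2^2) / (n1+n2-2))
numerator = (11-1)*0.678^2 + (10-1)*1.992^2 = 4.59684 + 35.712576 = 40.309416
denominator = 11 + 10 - 2 = 19
s_p^2 = 40.309416 / 19 = 2.1215482
s_p = sqrt(2.1215482) = 1.4566

1.4566


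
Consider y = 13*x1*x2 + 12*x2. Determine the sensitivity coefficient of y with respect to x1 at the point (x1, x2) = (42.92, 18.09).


y = 13*x1*x2 + 12*x2
dy/dx1 = 13*x2
Evaluate at x2 = 18.09: c1 = 13 * 18.09
c1 = 235.1700

235.1700


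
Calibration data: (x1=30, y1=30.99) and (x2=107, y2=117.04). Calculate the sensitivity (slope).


slope = (y2 - y1) / (x2 - x1)
= (117.04 - 30.99) / (107 - 30)
= 86.0500 / 77
= 1.1175

1.1175


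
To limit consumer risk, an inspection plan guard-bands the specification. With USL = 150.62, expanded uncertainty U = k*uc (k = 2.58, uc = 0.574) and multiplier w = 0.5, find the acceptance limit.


U = k * uc = 2.58 * 0.574 = 1.48092
guard band g = w * U = 0.5 * 1.48092 = 0.74046
AL = USL - g = 150.62 - 0.74046
AL = 149.8795

149.8795


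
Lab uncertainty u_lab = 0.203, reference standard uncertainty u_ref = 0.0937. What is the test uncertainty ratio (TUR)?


TUR = u_lab / u_ref
= 0.203 / 0.0937
= 2.1665

2.1665


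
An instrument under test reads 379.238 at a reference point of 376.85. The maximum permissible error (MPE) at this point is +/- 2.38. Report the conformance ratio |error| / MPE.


e = indication - reference = 379.238 - 376.85 = 2.3880
|e| = 2.3880
ratio = |e| / MPE = 2.3880 / 2.38
ratio = 1.0034

1.0034


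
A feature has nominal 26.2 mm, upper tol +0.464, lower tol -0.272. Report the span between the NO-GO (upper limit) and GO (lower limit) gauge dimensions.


GO = nominal - lower_tol (smallest hole = maximum material condition)
GO = 26.2 - 0.272 = 25.928
NO-GO = nominal + upper_tol (largest hole = least material condition)
NO-GO = 26.2 + 0.464 = 26.664
spread = NO-GO - GO = 26.664 - 25.928 = 0.7360

0.7360


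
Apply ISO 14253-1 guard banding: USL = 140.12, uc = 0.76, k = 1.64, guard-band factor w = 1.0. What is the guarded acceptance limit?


U = k * uc = 1.64 * 0.76 = 1.2464
guard band g = w * U = 1.0 * 1.2464 = 1.2464
AL = USL - g = 140.12 - 1.2464
AL = 138.8736

138.8736


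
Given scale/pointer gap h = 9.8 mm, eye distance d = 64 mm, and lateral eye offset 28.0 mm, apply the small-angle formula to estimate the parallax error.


error = h * offset / d
= 9.8 * 28.0 / 64
= 4.2875

4.2875


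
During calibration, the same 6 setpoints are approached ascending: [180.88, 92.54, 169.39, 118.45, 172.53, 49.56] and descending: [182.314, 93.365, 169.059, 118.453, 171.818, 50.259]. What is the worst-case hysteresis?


|180.88 - 182.314| = 1.4340
|92.54 - 93.365| = 0.8250
|169.39 - 169.059| = 0.3310
|118.45 - 118.453| = 0.0030
|172.53 - 171.818| = 0.7120
|49.56 - 50.259| = 0.6990
hysteresis = max(diffs) = 1.4340

1.4340


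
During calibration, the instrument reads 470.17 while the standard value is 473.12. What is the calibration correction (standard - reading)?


Correction = standard - reading
= 473.12 - 470.17
= 2.9500

2.9500


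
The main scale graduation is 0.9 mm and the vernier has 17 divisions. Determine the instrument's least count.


LC = MSD / n_div
= 0.9 / 17
= 0.0529

0.0529


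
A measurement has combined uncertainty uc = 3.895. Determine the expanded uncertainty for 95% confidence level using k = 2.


U = k * uc
U = 2 * 3.895
U = 7.7900

7.7900


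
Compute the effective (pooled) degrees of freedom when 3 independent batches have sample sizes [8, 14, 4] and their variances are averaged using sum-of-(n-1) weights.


nu = sum_i (n_i - 1)
nu = ((8 - 1) + (14 - 1) + (4 - 1))
nu = 7 + 13 + 3
nu = 23

23


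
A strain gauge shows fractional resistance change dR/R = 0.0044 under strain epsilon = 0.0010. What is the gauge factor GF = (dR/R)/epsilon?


GF = (dR/R) / epsilon
= 0.0044 / 0.0010
= 4.4000

4.4000


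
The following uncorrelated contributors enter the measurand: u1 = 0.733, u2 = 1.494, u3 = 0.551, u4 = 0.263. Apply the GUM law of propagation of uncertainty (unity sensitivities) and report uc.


uc = sqrt(0.733^2 + 1.494^2 + 0.551^2 + 0.263^2)
uc = sqrt(3.142095)
uc = 1.7726

1.7726


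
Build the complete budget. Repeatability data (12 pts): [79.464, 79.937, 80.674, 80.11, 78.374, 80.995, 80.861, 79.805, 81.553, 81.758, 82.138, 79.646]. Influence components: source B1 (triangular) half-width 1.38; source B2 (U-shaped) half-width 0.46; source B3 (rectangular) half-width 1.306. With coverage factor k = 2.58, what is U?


mean = (79.464 + 79.937 + 80.674 + 80.11 + 78.374 + 80.995 + 80.861 + 79.805 + 81.553 + 81.758 + 82.138 + 79.646) / 12 = 80.44291667
s = sqrt(sum((x - mean)^2)/(n-1)) = 1.0877633
u_A = s / sqrt(n) = 1.0877633 / sqrt(12) = 0.31401022
u_B1 = 1.38 / sqrt(6) = 0.56338264
u_B2 = 0.46 / sqrt(2) = 0.32526912
u_B3 = 1.306 / sqrt(3) = 0.75401945
uc = sqrt(0.31401022^2 + 0.56338264^2 + 0.32526912^2 + 0.75401945^2) = 1.0441972
U = k * uc = 2.58 * 1.0441972
U = 2.6940

2.6940


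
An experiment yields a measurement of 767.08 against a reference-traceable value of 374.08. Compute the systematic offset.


Systematic error = measured - true
= 767.08 - 374.08
= 393.0000

393.0000


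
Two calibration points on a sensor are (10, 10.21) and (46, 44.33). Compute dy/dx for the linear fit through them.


slope = (y2 - y1) / (x2 - x1)
= (44.33 - 10.21) / (46 - 10)
= 34.1200 / 36
= 0.9478

0.9478


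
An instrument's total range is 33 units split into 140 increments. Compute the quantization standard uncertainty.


resolution = range / divisions
resolution = 33 / 140 = 0.23571429
u_res = resolution / (2*sqrt(3))
u_res = 0.23571429 / 3.4641016
u_res = 0.0680

0.0680


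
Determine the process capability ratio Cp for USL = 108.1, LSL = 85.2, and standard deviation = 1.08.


Cp = (USL - LSL) / (6 * sigma)
= (108.1 - 85.2) / (6 * 1.08)
= 22.9000 / 6.4800
= 3.5340

3.5340


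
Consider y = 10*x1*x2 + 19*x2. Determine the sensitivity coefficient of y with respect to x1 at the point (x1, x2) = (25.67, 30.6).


y = 10*x1*x2 + 19*x2
dy/dx1 = 10*x2
Evaluate at x2 = 30.6: c1 = 10 * 30.6
c1 = 306.0000

306.0000


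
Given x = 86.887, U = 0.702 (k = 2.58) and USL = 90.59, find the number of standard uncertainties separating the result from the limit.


u = U / k = 0.702 / 2.58 = 0.27209302
margin = |USL - x| = |90.59 - 86.887| = 3.703
z = margin / u = 3.703 / 0.27209302
z = 13.6093

13.6093


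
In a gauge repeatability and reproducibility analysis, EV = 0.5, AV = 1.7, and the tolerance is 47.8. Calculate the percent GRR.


GRR = sqrt(EV^2 + AV^2) = sqrt(0.5^2 + 1.7^2) = 1.7720045
%GRR = GRR / tol * 100 = 1.7720045 / 47.8 * 100
%GRR = 3.7071

3.7071


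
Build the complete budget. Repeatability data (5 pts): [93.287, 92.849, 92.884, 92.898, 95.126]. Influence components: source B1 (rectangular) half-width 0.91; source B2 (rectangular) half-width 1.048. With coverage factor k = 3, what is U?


mean = (93.287 + 92.849 + 92.884 + 92.898 + 95.126) / 5 = 93.4088
s = sqrt(sum((x - mean)^2)/(n-1)) = 0.97638604
u_A = s / sqrt(n) = 0.97638604 / sqrt(5) = 0.43665311
u_B1 = 0.91 / sqrt(3) = 0.52538874
u_B2 = 1.048 / sqrt(3) = 0.60506308
uc = sqrt(0.43665311^2 + 0.52538874^2 + 0.60506308^2) = 0.91257909
U = k * uc = 3 * 0.91257909
U = 2.7377

2.7377


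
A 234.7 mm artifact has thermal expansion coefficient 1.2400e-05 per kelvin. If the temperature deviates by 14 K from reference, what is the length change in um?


dL = L * alpha * dT
= 234.7 * 1.2400e-05 * 14
= 0.0407439 mm
dL_um = 0.0407439 * 1000 = 40.7439 um

40.7439


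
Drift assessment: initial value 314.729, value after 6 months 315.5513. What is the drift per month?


rate = (v2 - v1) / months
= (315.5513 - 314.729) / 6
= 0.8223 / 6
= 0.1371

0.1371


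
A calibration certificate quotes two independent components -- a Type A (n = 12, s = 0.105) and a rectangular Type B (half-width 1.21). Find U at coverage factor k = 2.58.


u_A = s / sqrt(n) = 0.105 / sqrt(12) = 0.030310889
u_B = half_width / sqrt(3) = 1.21 / sqrt(3) = 0.69859383
uc = sqrt(u_A^2 + u_B^2) = sqrt(0.030310889^2 + 0.69859383^2) = 0.69925109
U = k * uc = 2.58 * 0.69925109
U = 1.8041

1.8041


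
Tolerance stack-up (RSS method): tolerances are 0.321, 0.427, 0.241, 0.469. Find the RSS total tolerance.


RSS = sqrt(0.321^2 + 0.427^2 + 0.241^2 + 0.469^2)
= sqrt(0.563412)
= 0.7506

0.7506


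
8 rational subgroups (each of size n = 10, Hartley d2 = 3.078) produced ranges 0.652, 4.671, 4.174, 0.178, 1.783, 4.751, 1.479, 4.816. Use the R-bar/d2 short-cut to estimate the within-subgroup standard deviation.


R_bar = (0.652 + 4.671 + 4.174 + 0.178 + 1.783 + 4.751 + 1.479 + 4.816) / 8
R_bar = 22.504 / 8 = 2.813
sigma_hat = R_bar / d2 = 2.813 / 3.078 = 0.9139

0.9139


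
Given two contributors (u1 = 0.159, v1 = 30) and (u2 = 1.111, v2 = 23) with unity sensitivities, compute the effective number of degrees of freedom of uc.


uc = sqrt(u1^2 + u2^2) = sqrt(0.159^2 + 1.111^2) = 1.1223199
v_eff = uc^4 / (u1^4/v1 + u2^4/v2)
= 1.1223199^4 / (0.159^4/30 + 1.111^4/23)
= 1.5865971 / 0.066262536
v_eff = 23.9441

23.9441


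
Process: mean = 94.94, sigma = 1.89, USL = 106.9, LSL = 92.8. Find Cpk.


Cpu = (USL - mean) / (3*sigma) = (106.9 - 94.94) / (3*1.89) = 2.1093
Cpl = (mean - LSL) / (3*sigma) = (94.94 - 92.8) / (3*1.89) = 0.3774
Cpk = min(Cpu, Cpl) = 0.3774

0.3774


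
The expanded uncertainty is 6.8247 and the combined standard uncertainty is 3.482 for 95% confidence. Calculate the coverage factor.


k = U / uc
k = 6.8247 / 3.482
k = 1.96

1.96


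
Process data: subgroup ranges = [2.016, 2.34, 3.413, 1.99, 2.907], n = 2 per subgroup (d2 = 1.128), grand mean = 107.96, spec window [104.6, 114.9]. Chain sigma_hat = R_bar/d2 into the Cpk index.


R_bar = (2.016 + 2.34 + 3.413 + 1.99 + 2.907) / 5 = 2.5332
sigma = R_bar / d2 = 2.5332 / 1.128 = 2.2457447
Cp = (USL - LSL)/(6*sigma) = (114.9 - 104.6)/(6*2.2457447) = 0.7644
Cpu = (114.9 - 107.96)/(3*2.2457447) = 1.0301
Cpl = (107.96 - 104.6)/(3*2.2457447) = 0.4987
Cpk = min(Cpu, Cpl) = 0.4987

0.4987


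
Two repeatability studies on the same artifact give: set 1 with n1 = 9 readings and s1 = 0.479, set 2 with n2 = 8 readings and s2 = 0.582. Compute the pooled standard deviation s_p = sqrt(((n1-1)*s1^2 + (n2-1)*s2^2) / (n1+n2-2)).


s_p = sqrt(((n1-1)*s1^2 + (n2-1)*s2^2) / (n1+n2-2))
numerator = (9-1)*0.479^2 + (8-1)*0.582^2 = 1.835528 + 2.371068 = 4.206596
denominator = 9 + 8 - 2 = 15
s_p^2 = 4.206596 / 15 = 0.28043973
s_p = sqrt(0.28043973) = 0.5296

0.5296


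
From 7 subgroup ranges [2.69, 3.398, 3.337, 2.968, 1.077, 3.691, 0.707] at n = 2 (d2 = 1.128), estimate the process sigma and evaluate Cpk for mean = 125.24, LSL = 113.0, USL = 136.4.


R_bar = (2.69 + 3.398 + 3.337 + 2.968 + 1.077 + 3.691 + 0.707) / 7 = 2.5525714
sigma = R_bar / d2 = 2.5525714 / 1.128 = 2.2629179
Cp = (USL - LSL)/(6*sigma) = (136.4 - 113.0)/(6*2.2629179) = 1.7234
Cpu = (136.4 - 125.24)/(3*2.2629179) = 1.6439
Cpl = (125.24 - 113.0)/(3*2.2629179) = 1.8030
Cpk = min(Cpu, Cpl) = 1.6439

1.6439


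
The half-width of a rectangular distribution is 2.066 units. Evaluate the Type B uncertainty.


u_B = half_width / sqrt(3)
u_B = 2.066 / 1.7320508
u_B = 1.1928

1.1928


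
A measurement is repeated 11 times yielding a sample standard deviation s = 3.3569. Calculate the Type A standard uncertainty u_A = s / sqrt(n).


u_A = s / sqrt(n)
u_A = 3.3569 / sqrt(11)
u_A = 3.3569 / 3.3166248
u_A = 1.0121

1.0121


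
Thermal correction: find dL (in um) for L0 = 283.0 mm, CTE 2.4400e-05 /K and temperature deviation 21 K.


dL = L * alpha * dT
= 283.0 * 2.4400e-05 * 21
= 0.1450092 mm
dL_um = 0.1450092 * 1000 = 145.0092 um

145.0092


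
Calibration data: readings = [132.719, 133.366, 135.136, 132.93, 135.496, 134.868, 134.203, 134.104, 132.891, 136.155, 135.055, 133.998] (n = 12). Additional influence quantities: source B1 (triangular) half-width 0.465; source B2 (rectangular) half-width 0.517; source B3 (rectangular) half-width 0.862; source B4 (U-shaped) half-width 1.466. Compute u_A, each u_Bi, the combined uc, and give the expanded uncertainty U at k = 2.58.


mean = (132.719 + 133.366 + 135.136 + 132.93 + 135.496 + 134.868 + 134.203 + 134.104 + 132.891 + 136.155 + 135.055 + 133.998) / 12 = 134.2434167
s = sqrt(sum((x - mean)^2)/(n-1)) = 1.1199713
u_A = s / sqrt(n) = 1.1199713 / sqrt(12) = 0.32330787
u_B1 = 0.465 / sqrt(6) = 0.18983546
u_B2 = 0.517 / sqrt(3) = 0.29849009
u_B3 = 0.862 / sqrt(3) = 0.49767593
u_B4 = 1.466 / sqrt(2) = 1.0366185
uc = sqrt(0.32330787^2 + 0.18983546^2 + 0.29849009^2 + 0.49767593^2 + 1.0366185^2) = 1.2457612
U = k * uc = 2.58 * 1.2457612
U = 3.2141

3.2141


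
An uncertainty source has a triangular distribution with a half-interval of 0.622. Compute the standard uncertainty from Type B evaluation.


u_B = half_width / sqrt(6)
u_B = 0.622 / 2.4494897
u_B = 0.2539

0.2539


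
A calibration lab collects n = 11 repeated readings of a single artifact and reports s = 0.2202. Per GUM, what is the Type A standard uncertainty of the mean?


u_A = s / sqrt(n)
u_A = 0.2202 / sqrt(11)
u_A = 0.2202 / 3.3166248
u_A = 0.0664

0.0664


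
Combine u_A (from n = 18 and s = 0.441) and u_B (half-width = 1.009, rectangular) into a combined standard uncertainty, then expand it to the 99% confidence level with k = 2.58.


u_A = s / sqrt(n) = 0.441 / sqrt(18) = 0.1039447
u_B = half_width / sqrt(3) = 1.009 / sqrt(3) = 0.58254642
uc = sqrt(u_A^2 + u_B^2) = sqrt(0.1039447^2 + 0.58254642^2) = 0.59174727
U = k * uc = 2.58 * 0.59174727
U = 1.5267

1.5267


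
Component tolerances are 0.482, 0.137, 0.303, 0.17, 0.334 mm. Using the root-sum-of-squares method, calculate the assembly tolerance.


RSS = sqrt(0.482^2 + 0.137^2 + 0.303^2 + 0.17^2 + 0.334^2)
= sqrt(0.483358)
= 0.6952

0.6952


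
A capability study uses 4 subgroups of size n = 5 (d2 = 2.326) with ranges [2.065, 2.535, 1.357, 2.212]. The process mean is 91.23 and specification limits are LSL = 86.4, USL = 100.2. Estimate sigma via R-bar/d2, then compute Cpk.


R_bar = (2.065 + 2.535 + 1.357 + 2.212) / 4 = 2.04225
sigma = R_bar / d2 = 2.04225 / 2.326 = 0.87800946
Cp = (USL - LSL)/(6*sigma) = (100.2 - 86.4)/(6*0.87800946) = 2.6196
Cpu = (100.2 - 91.23)/(3*0.87800946) = 3.4054
Cpl = (91.23 - 86.4)/(3*0.87800946) = 1.8337
Cpk = min(Cpu, Cpl) = 1.8337

1.8337


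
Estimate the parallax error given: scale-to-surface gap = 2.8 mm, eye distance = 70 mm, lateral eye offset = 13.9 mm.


error = h * offset / d
= 2.8 * 13.9 / 70
= 0.5560

0.5560


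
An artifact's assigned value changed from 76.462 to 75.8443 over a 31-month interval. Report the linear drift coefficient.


rate = (v2 - v1) / months
= (75.8443 - 76.462) / 31
= -0.6177 / 31
= -0.0199

-0.0199


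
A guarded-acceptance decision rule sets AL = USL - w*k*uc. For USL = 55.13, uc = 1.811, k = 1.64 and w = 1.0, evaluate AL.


U = k * uc = 1.64 * 1.811 = 2.97004
guard band g = w * U = 1.0 * 2.97004 = 2.97004
AL = USL - g = 55.13 - 2.97004
AL = 52.1600

52.1600


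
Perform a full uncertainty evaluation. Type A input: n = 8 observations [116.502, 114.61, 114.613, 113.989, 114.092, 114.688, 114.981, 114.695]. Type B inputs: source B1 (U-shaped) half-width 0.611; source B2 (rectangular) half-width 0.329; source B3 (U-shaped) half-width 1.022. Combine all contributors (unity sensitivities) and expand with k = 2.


mean = (116.502 + 114.61 + 114.613 + 113.989 + 114.092 + 114.688 + 114.981 + 114.695) / 8 = 114.77125
s = sqrt(sum((x - mean)^2)/(n-1)) = 0.77243358
u_A = s / sqrt(n) = 0.77243358 / sqrt(8) = 0.27309651
u_B1 = 0.611 / sqrt(2) = 0.43204224
u_B2 = 0.329 / sqrt(3) = 0.18994824
u_B3 = 1.022 / sqrt(2) = 0.72266313
uc = sqrt(0.27309651^2 + 0.43204224^2 + 0.18994824^2 + 0.72266313^2) = 0.90529804
U = k * uc = 2 * 0.90529804
U = 1.8106

1.8106


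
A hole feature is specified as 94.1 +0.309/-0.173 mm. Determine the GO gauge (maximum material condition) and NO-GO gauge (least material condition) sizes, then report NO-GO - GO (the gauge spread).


GO = nominal - lower_tol (smallest hole = maximum material condition)
GO = 94.1 - 0.173 = 93.927
NO-GO = nominal + upper_tol (largest hole = least material condition)
NO-GO = 94.1 + 0.309 = 94.409
spread = NO-GO - GO = 94.409 - 93.927 = 0.4820

0.4820


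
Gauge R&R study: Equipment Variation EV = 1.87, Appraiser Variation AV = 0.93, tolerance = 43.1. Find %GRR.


GRR = sqrt(EV^2 + AV^2) = sqrt(1.87^2 + 0.93^2) = 2.0884923
%GRR = GRR / tol * 100 = 2.0884923 / 43.1 * 100
%GRR = 4.8457

4.8457


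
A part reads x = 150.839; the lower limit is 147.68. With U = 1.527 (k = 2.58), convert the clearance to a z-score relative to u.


u = U / k = 1.527 / 2.58 = 0.59186047
margin = |LSL - x| = |147.68 - 150.839| = 3.159
z = margin / u = 3.159 / 0.59186047
z = 5.3374

5.3374


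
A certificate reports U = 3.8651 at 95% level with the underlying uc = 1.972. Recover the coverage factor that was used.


k = U / uc
k = 3.8651 / 1.972
k = 1.96

1.96


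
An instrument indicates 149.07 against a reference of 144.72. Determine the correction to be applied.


Correction = standard - reading
= 144.72 - 149.07
= -4.3500

-4.3500


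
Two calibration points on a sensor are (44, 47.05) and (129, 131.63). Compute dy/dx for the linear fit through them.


slope = (y2 - y1) / (x2 - x1)
= (131.63 - 47.05) / (129 - 44)
= 84.5800 / 85
= 0.9951

0.9951


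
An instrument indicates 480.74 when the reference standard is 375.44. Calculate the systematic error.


Systematic error = measured - true
= 480.74 - 375.44
= 105.3000

105.3000


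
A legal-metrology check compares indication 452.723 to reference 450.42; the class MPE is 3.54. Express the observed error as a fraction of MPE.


e = indication - reference = 452.723 - 450.42 = 2.3030
|e| = 2.3030
ratio = |e| / MPE = 2.3030 / 3.54
ratio = 0.6506

0.6506
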